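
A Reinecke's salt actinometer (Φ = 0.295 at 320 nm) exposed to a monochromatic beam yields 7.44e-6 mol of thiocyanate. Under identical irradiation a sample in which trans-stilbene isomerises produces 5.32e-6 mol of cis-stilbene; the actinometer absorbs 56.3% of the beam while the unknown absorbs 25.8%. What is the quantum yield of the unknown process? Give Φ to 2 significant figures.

Φ = 0.46

Photons absorbed by the actinometer: 7.44e-6 / 0.295 = 2.522e-5 mol.
Incident flux: 2.522e-5 / 0.563 = 4.480e-5 einstein.
Absorbed by unknown: 0.258 × 4.480e-5 = 1.156e-5 mol.
Φ(unknown) = 5.32e-6 / 1.156e-5 = 0.46.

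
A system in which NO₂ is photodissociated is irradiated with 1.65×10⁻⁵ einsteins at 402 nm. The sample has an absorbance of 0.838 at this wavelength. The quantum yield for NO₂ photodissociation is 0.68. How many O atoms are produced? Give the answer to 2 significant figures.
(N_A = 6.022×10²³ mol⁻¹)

Fraction absorbed: 1 − 10^(−0.838) = 0.8548.
Photons absorbed: 0.8548 × 1.65×10⁻⁵ = 1.410×10⁻⁵ mol.
Product: Φ × n_abs = 0.68 × 1.410×10⁻⁵ = 9.588×10⁻⁶ mol.
As a count: 9.588×10⁻⁶ × 6.022×10²³ = 5.8×10¹⁸.

5.8×10¹⁸ atoms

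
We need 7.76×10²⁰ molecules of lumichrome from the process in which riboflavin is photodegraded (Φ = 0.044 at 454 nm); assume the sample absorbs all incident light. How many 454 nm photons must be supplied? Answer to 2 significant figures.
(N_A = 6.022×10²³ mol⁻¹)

1.8×10²² photons

Product: 7.76×10²⁰ / 6.022×10²³ = 0.001289 mol.
Photons that must be absorbed: 0.001289 / 0.044 = 0.02930 mol.
Photon count: 0.02930 × 6.022×10²³ = 1.8×10²².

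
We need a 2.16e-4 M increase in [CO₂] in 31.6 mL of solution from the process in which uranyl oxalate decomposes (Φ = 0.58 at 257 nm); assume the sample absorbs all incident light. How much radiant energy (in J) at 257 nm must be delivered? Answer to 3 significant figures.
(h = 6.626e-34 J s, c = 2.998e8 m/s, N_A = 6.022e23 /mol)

5.48 J

Product: (2.16e-4 M)(0.0316 L) = 6.826e-6 mol.
Photons that must be absorbed: 6.826e-6 / 0.58 = 1.177e-5 mol.
Photon energy: hc/λ = 7.729e-19 J; per mole, 4.654e5 J mol⁻¹.
Energy required: 1.177e-5 × 4.654e5 = 5.48 J.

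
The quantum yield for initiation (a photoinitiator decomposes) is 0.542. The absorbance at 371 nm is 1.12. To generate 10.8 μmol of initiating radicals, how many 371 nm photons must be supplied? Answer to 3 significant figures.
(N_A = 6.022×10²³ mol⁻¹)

1.30×10¹⁹ photons

Product: 10.8 μmol = 1.08×10⁻⁵ mol.
Photons that must be absorbed: 1.08×10⁻⁵ / 0.542 = 1.993×10⁻⁵ mol.
Fraction absorbed: 1 − 10^(−1.12) = 0.9241.
Incident photons needed: 1.993×10⁻⁵ / 0.9241 = 2.157×10⁻⁵ mol.
Photon count: 2.157×10⁻⁵ × 6.022×10²³ = 1.30×10¹⁹.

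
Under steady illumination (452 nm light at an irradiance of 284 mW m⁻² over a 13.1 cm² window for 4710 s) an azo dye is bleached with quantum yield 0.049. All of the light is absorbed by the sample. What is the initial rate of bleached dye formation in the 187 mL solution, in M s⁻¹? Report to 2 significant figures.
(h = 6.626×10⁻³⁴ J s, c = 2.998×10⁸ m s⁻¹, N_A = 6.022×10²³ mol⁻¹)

3.7×10⁻¹⁰ M s⁻¹

Photon energy at 452 nm: hc/λ = (6.626×10⁻³⁴)(2.998×10⁸)/(452×10⁻⁹) = 4.395×10⁻¹⁹ J.
Energy delivered: (284 mW m⁻²)(13.1×10⁻⁴ m²)(4710 s) = 1.752 J.
Photons incident: 1.752 / 4.395×10⁻¹⁹ = 3.986×10¹⁸, i.e. 3.986×10¹⁸/6.022×10²³ = 6.619×10⁻⁶ mol.
Product formed: 0.049 × 6.619×10⁻⁶ = 3.243×10⁻⁷ mol.
Rate: 3.243×10⁻⁷ mol / (4710 s × 0.187 L) = 3.7×10⁻¹⁰ M s⁻¹.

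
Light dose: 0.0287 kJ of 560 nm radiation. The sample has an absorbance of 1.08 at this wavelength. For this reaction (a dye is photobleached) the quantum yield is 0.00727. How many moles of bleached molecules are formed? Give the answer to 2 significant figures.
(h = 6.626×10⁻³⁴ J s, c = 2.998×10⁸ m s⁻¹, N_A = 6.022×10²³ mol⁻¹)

9.0×10⁻⁷ mol

Photon energy at 560 nm: hc/λ = (6.626×10⁻³⁴)(2.998×10⁸)/(560×10⁻⁹) = 3.547×10⁻¹⁹ J.
Incident energy: 0.0287 kJ = 28.7 J.
Photons incident: 28.7 / 3.547×10⁻¹⁹ = 8.091×10¹⁹, i.e. 8.091×10¹⁹/6.022×10²³ = 1.344×10⁻⁴ mol.
Fraction absorbed: 1 − 10^(−1.08) = 0.9168.
Photons absorbed: 0.9168 × 1.344×10⁻⁴ = 1.232×10⁻⁴ mol.
Product: Φ × n_abs = 0.00727 × 1.232×10⁻⁴ = 8.957×10⁻⁷ mol.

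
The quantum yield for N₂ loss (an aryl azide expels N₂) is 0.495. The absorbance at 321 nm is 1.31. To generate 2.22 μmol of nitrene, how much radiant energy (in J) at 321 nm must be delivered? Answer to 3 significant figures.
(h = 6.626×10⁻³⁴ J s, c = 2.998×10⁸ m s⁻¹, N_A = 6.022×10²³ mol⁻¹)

1.76 J

Product: 2.22 μmol = 2.22×10⁻⁶ mol.
Photons that must be absorbed: 2.22×10⁻⁶ / 0.495 = 4.485×10⁻⁶ mol.
Fraction absorbed: 1 − 10^(−1.31) = 0.9510.
Incident photons needed: 4.485×10⁻⁶ / 0.9510 = 4.716×10⁻⁶ mol.
Photon energy: hc/λ = 6.188×10⁻¹⁹ J; per mole, 3.726×10⁵ J mol⁻¹.
Energy required: 4.716×10⁻⁶ × 3.726×10⁵ = 1.76 J.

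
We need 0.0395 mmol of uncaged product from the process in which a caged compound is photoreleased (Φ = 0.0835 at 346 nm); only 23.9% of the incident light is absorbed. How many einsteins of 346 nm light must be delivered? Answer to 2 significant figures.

0.0020 einstein

Product: 0.0395 mmol = 3.95×10⁻⁵ mol.
Photons that must be absorbed: 3.95×10⁻⁵ / 0.0835 = 4.731×10⁻⁴ mol.
Incident photons needed: 4.731×10⁻⁴ / 0.239 = 0.001979 mol.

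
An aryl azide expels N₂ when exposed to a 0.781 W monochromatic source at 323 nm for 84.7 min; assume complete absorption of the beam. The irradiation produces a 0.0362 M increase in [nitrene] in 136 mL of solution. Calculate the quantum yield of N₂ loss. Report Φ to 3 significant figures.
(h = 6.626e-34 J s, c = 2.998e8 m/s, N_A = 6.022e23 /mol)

Product: (0.0362 M)(0.136 L) = 0.004923 mol.
Photon energy at 323 nm: hc/λ = (6.626e-34)(2.998e8)/(323e-9) = 6.150e-19 J.
Energy delivered: (0.781 W)(5082 s) = 3969 J.
Photons incident: 3969 / 6.150e-19 = 6.454e21, i.e. 6.454e21/6.022e23 = 0.01072 mol.
Φ = 0.004923 mol / 0.01072 mol photons = 0.459.

Φ = 0.459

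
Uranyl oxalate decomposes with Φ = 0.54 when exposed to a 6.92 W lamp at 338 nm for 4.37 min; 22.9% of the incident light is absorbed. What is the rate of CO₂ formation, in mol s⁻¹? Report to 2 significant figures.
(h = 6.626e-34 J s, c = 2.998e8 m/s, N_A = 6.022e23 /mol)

Photon energy at 338 nm: hc/λ = (6.626e-34)(2.998e8)/(338e-9) = 5.877e-19 J.
Energy delivered: (6.92 W)(262.2 s) = 1814 J.
Photons incident: 1814 / 5.877e-19 = 3.087e21, i.e. 3.087e21/6.022e23 = 0.005126 mol.
Photons absorbed: 0.229 × 0.005126 = 0.001174 mol.
Product formed: 0.54 × 0.001174 = 6.340e-4 mol.
Rate: 6.340e-4 / 262.2 s = 2.4e-6 mol s⁻¹.

2.4e-6 mol s⁻¹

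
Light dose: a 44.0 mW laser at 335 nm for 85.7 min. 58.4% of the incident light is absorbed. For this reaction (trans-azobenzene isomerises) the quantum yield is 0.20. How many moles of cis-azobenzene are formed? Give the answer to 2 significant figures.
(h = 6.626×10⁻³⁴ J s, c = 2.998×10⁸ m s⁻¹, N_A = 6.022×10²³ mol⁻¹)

Photon energy at 335 nm: hc/λ = (6.626×10⁻³⁴)(2.998×10⁸)/(335×10⁻⁹) = 5.930×10⁻¹⁹ J.
Energy delivered: (44.0 mW)(5142 s) = 226.2 J.
Photons incident: 226.2 / 5.930×10⁻¹⁹ = 3.815×10²⁰, i.e. 3.815×10²⁰/6.022×10²³ = 6.335×10⁻⁴ mol.
Photons absorbed: 0.584 × 6.335×10⁻⁴ = 3.700×10⁻⁴ mol.
Product: Φ × n_abs = 0.20 × 3.700×10⁻⁴ = 7.400×10⁻⁵ mol.

7.4×10⁻⁵ mol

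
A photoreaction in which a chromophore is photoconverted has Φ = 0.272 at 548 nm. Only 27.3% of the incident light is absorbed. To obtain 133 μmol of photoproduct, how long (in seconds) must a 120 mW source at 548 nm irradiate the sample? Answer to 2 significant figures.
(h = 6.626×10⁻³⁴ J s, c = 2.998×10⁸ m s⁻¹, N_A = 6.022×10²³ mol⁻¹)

t ≈ 3300 s

Product: 133 μmol = 1.33×10⁻⁴ mol.
Photons that must be absorbed: 1.33×10⁻⁴ / 0.272 = 4.890×10⁻⁴ mol.
Incident photons needed: 4.890×10⁻⁴ / 0.273 = 0.001791 mol.
Photon energy: hc/λ = 3.625×10⁻¹⁹ J; per mole, 2.183×10⁵ J mol⁻¹.
Energy required: 0.001791 × 2.183×10⁵ = 391.0 J.
Time: 391.0 J / 0.12 W = 3300 s.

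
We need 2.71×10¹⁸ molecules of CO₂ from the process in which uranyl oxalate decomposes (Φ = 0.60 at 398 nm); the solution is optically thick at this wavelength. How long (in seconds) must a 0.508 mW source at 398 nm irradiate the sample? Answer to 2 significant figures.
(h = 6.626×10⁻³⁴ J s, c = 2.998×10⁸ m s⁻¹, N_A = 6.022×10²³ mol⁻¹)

Product: 2.71×10¹⁸ / 6.022×10²³ = 4.500×10⁻⁶ mol.
Photons that must be absorbed: 4.500×10⁻⁶ / 0.60 = 7.500×10⁻⁶ mol.
Photon energy: hc/λ = 4.991×10⁻¹⁹ J; per mole, 3.006×10⁵ J mol⁻¹.
Energy required: 7.500×10⁻⁶ × 3.006×10⁵ = 2.255 J.
Time: 2.255 J / 0.000508 W = 4400 s.

t ≈ 4400 s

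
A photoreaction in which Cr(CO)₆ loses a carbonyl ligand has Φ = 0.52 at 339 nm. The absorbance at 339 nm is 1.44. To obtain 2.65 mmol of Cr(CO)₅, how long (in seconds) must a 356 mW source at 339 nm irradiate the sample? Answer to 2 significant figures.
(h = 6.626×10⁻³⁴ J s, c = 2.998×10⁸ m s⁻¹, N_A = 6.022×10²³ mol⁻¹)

Product: 2.65 mmol = 0.00265 mol.
Photons that must be absorbed: 0.00265 / 0.52 = 0.005096 mol.
Fraction absorbed: 1 − 10^(−1.44) = 0.9637.
Incident photons needed: 0.005096 / 0.9637 = 0.005288 mol.
Photon energy: hc/λ = 5.860×10⁻¹⁹ J; per mole, 3.529×10⁵ J mol⁻¹.
Energy required: 0.005288 × 3.529×10⁵ = 1866 J.
Time: 1866 J / 0.356 W = 5200 s.

t ≈ 5200 s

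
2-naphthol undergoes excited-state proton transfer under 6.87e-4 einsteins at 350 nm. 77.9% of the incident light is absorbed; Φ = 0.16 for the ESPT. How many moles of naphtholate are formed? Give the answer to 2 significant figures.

8.6e-5 mol

Photons absorbed: 0.779 × 6.87e-4 = 5.352e-4 mol.
Product: Φ × n_abs = 0.16 × 5.352e-4 = 8.563e-5 mol.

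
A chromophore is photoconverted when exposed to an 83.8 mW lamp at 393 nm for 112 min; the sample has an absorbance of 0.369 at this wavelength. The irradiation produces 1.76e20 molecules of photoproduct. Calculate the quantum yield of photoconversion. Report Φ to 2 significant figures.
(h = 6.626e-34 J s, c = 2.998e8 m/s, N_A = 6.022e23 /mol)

Φ = 0.28

Product: 1.76e20 / 6.022e23 = 2.923e-4 mol.
Photon energy at 393 nm: hc/λ = (6.626e-34)(2.998e8)/(393e-9) = 5.055e-19 J.
Energy delivered: (83.8 mW)(6720 s) = 563.1 J.
Photons incident: 563.1 / 5.055e-19 = 1.114e21, i.e. 1.114e21/6.022e23 = 0.001850 mol.
Fraction absorbed: 1 − 10^(−0.369) = 0.5724.
Photons absorbed: 0.5724 × 0.001850 = 0.001059 mol.
Φ = 2.923e-4 mol / 0.001059 mol photons = 0.28.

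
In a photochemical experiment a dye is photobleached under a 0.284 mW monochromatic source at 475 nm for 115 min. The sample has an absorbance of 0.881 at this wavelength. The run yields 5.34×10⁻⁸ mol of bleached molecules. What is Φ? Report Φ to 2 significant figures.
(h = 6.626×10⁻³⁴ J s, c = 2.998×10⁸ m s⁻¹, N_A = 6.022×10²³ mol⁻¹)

Φ = 0.0079

Photon energy at 475 nm: hc/λ = (6.626×10⁻³⁴)(2.998×10⁸)/(475×10⁻⁹) = 4.182×10⁻¹⁹ J.
Energy delivered: (0.284 mW)(6900 s) = 1.960 J.
Photons incident: 1.960 / 4.182×10⁻¹⁹ = 4.687×10¹⁸, i.e. 4.687×10¹⁸/6.022×10²³ = 7.783×10⁻⁶ mol.
Fraction absorbed: 1 − 10^(−0.881) = 0.8685.
Photons absorbed: 0.8685 × 7.783×10⁻⁶ = 6.760×10⁻⁶ mol.
Φ = 5.34×10⁻⁸ mol / 6.760×10⁻⁶ mol photons = 0.0079.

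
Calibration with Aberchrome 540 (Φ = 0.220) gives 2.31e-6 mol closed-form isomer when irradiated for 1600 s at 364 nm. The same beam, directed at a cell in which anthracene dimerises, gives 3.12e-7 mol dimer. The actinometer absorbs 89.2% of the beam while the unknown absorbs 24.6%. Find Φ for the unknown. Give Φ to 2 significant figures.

Photons absorbed by the actinometer: 2.31e-6 / 0.220 = 1.050e-5 mol.
Incident flux: 1.050e-5 / 0.892 = 1.177e-5 einstein.
Absorbed by unknown: 0.246 × 1.177e-5 = 2.895e-6 mol.
Φ(unknown) = 3.12e-7 / 2.895e-6 = 0.11.

Φ = 0.11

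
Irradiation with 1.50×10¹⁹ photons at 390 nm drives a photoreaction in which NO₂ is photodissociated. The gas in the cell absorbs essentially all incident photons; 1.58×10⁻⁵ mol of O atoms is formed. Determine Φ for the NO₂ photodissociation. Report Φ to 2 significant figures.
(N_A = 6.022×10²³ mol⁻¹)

Φ = 0.63

Moles of photons: 1.50×10¹⁹ / 6.022×10²³ = 2.491×10⁻⁵ mol.
Φ = 1.58×10⁻⁵ mol / 2.491×10⁻⁵ mol photons = 0.63.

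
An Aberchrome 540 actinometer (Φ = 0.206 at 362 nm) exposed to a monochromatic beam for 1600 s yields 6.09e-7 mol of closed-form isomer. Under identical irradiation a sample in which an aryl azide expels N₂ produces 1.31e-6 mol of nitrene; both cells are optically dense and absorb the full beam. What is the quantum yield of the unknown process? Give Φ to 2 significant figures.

Photons absorbed by the actinometer: 6.09e-7 / 0.206 = 2.956e-6 mol.
Φ(unknown) = 1.31e-6 / 2.956e-6 = 0.44.

Φ = 0.44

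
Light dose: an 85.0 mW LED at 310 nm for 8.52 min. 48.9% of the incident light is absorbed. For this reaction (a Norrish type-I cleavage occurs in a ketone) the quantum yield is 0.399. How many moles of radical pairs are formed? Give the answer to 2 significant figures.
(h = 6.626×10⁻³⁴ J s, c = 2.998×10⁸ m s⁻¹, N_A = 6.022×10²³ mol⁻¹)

2.2×10⁻⁵ mol

Photon energy at 310 nm: hc/λ = (6.626×10⁻³⁴)(2.998×10⁸)/(310×10⁻⁹) = 6.408×10⁻¹⁹ J.
Energy delivered: (85.0 mW)(511.2 s) = 43.45 J.
Photons incident: 43.45 / 6.408×10⁻¹⁹ = 6.781×10¹⁹, i.e. 6.781×10¹⁹/6.022×10²³ = 1.126×10⁻⁴ mol.
Photons absorbed: 0.489 × 1.126×10⁻⁴ = 5.506×10⁻⁵ mol.
Product: Φ × n_abs = 0.399 × 5.506×10⁻⁵ = 2.197×10⁻⁵ mol.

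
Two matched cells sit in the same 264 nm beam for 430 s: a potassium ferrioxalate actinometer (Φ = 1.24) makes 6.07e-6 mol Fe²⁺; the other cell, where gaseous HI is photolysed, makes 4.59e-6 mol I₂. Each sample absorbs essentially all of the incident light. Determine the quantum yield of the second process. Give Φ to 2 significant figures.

Φ = 0.94

Photons absorbed by the actinometer: 6.07e-6 / 1.24 = 4.895e-6 mol.
Φ(unknown) = 4.59e-6 / 4.895e-6 = 0.94.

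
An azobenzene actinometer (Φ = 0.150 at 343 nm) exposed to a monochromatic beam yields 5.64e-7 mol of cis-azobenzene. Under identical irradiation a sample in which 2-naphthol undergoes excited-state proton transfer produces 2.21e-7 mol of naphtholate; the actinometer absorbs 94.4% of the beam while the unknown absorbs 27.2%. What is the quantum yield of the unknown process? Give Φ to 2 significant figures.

Photons absorbed by the actinometer: 5.64e-7 / 0.150 = 3.760e-6 mol.
Incident flux: 3.760e-6 / 0.944 = 3.983e-6 einstein.
Absorbed by unknown: 0.272 × 3.983e-6 = 1.083e-6 mol.
Φ(unknown) = 2.21e-7 / 1.083e-6 = 0.20.

Φ = 0.20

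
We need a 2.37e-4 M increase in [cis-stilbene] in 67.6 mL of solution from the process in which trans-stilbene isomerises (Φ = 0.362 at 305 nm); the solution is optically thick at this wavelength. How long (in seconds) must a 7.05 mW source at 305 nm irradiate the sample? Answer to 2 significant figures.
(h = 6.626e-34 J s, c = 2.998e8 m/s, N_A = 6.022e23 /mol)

Product: (2.37e-4 M)(0.0676 L) = 1.602e-5 mol.
Photons that must be absorbed: 1.602e-5 / 0.362 = 4.425e-5 mol.
Photon energy: hc/λ = 6.513e-19 J; per mole, 3.922e5 J mol⁻¹.
Energy required: 4.425e-5 × 3.922e5 = 17.35 J.
Time: 17.35 J / 0.00705 W = 2500 s.

t ≈ 2500 s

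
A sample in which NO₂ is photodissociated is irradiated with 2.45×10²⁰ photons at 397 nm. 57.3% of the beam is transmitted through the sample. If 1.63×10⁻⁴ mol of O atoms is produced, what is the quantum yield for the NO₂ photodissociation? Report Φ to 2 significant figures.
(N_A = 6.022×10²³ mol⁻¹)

Φ = 0.94

Moles of photons: 2.45×10²⁰ / 6.022×10²³ = 4.068×10⁻⁴ mol.
Fraction absorbed: 1 − 57.3/100 = 0.4270.
Photons absorbed: 0.4270 × 4.068×10⁻⁴ = 1.737×10⁻⁴ mol.
Φ = 1.63×10⁻⁴ mol / 1.737×10⁻⁴ mol photons = 0.94.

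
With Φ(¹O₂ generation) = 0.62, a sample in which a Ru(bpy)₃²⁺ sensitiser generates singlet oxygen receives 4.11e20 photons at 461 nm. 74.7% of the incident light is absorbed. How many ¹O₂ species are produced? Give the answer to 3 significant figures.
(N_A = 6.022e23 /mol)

1.90e20 species

Moles of photons: 4.11e20 / 6.022e23 = 6.825e-4 mol.
Photons absorbed: 0.747 × 6.825e-4 = 5.098e-4 mol.
Product: Φ × n_abs = 0.62 × 5.098e-4 = 3.161e-4 mol.
As a count: 3.161e-4 × 6.022e23 = 1.90e20.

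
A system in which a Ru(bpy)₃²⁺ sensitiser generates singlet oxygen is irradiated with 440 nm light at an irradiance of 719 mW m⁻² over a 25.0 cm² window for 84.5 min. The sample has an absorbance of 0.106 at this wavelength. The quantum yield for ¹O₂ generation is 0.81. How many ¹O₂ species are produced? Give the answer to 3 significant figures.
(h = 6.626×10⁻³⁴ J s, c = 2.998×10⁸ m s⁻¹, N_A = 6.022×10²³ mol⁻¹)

Photon energy at 440 nm: hc/λ = (6.626×10⁻³⁴)(2.998×10⁸)/(440×10⁻⁹) = 4.515×10⁻¹⁹ J.
Energy delivered: (719 mW m⁻²)(25.0×10⁻⁴ m²)(5070 s) = 9.113 J.
Photons incident: 9.113 / 4.515×10⁻¹⁹ = 2.018×10¹⁹, i.e. 2.018×10¹⁹/6.022×10²³ = 3.351×10⁻⁵ mol.
Fraction absorbed: 1 − 10^(−0.106) = 0.2166.
Photons absorbed: 0.2166 × 3.351×10⁻⁵ = 7.258×10⁻⁶ mol.
Product: Φ × n_abs = 0.81 × 7.258×10⁻⁶ = 5.879×10⁻⁶ mol.
As a count: 5.879×10⁻⁶ × 6.022×10²³ = 3.54×10¹⁸.

3.54×10¹⁸ species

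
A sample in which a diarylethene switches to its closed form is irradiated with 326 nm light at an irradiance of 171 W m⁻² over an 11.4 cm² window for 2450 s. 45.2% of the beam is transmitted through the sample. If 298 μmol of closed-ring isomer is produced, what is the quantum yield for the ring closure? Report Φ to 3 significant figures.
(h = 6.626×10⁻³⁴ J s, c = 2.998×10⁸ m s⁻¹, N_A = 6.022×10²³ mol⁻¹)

Product: 298 μmol = 2.98×10⁻⁴ mol.
Photon energy at 326 nm: hc/λ = (6.626×10⁻³⁴)(2.998×10⁸)/(326×10⁻⁹) = 6.093×10⁻¹⁹ J.
Energy delivered: (171 W m⁻²)(11.4×10⁻⁴ m²)(2450 s) = 477.6 J.
Photons incident: 477.6 / 6.093×10⁻¹⁹ = 7.839×10²⁰, i.e. 7.839×10²⁰/6.022×10²³ = 0.001302 mol.
Fraction absorbed: 1 − 45.2/100 = 0.5480.
Photons absorbed: 0.5480 × 0.001302 = 7.135×10⁻⁴ mol.
Φ = 2.98×10⁻⁴ mol / 7.135×10⁻⁴ mol photons = 0.418.

Φ = 0.418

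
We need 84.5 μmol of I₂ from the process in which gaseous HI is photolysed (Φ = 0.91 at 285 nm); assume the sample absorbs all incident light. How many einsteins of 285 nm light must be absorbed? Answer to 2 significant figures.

9.3e-5 einstein

Product: 84.5 μmol = 8.45e-5 mol.
Photons that must be absorbed: 8.45e-5 / 0.91 = 9.286e-5 mol.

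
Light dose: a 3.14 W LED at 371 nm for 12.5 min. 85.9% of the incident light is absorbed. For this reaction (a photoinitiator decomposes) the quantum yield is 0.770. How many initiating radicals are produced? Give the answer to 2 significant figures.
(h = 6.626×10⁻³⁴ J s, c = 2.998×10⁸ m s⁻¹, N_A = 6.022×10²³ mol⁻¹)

Photon energy at 371 nm: hc/λ = (6.626×10⁻³⁴)(2.998×10⁸)/(371×10⁻⁹) = 5.354×10⁻¹⁹ J.
Energy delivered: (3.14 W)(750 s) = 2355 J.
Photons incident: 2355 / 5.354×10⁻¹⁹ = 4.399×10²¹, i.e. 4.399×10²¹/6.022×10²³ = 0.007305 mol.
Photons absorbed: 0.859 × 0.007305 = 0.006275 mol.
Product: Φ × n_abs = 0.770 × 0.006275 = 0.004832 mol.
As a count: 0.004832 × 6.022×10²³ = 2.9×10²¹.

2.9×10²¹ initiating radicals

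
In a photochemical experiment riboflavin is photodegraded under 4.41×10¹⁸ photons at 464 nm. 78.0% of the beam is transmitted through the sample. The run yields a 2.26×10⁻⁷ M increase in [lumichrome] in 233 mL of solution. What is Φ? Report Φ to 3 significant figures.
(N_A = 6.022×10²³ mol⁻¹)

Product: (2.26×10⁻⁷ M)(0.233 L) = 5.266×10⁻⁸ mol.
Moles of photons: 4.41×10¹⁸ / 6.022×10²³ = 7.323×10⁻⁶ mol.
Fraction absorbed: 1 − 78.0/100 = 0.2200.
Photons absorbed: 0.2200 × 7.323×10⁻⁶ = 1.611×10⁻⁶ mol.
Φ = 5.266×10⁻⁸ mol / 1.611×10⁻⁶ mol photons = 0.0327.

Φ = 0.0327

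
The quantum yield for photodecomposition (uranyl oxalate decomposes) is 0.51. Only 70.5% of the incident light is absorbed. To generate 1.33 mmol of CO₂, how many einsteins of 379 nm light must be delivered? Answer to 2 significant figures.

0.0037 einstein

Product: 1.33 mmol = 0.00133 mol.
Photons that must be absorbed: 0.00133 / 0.51 = 0.002608 mol.
Incident photons needed: 0.002608 / 0.705 = 0.003699 mol.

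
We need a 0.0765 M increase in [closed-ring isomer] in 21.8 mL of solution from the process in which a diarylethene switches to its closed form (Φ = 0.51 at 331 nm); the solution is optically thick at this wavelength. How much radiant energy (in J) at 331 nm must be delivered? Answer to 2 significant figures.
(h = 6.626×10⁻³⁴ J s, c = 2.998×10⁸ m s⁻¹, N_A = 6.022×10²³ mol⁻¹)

Product: (0.0765 M)(0.0218 L) = 0.001668 mol.
Photons that must be absorbed: 0.001668 / 0.51 = 0.003271 mol.
Photon energy: hc/λ = 6.001×10⁻¹⁹ J; per mole, 3.614×10⁵ J mol⁻¹.
Energy required: 0.003271 × 3.614×10⁵ = 1200 J.

1200 J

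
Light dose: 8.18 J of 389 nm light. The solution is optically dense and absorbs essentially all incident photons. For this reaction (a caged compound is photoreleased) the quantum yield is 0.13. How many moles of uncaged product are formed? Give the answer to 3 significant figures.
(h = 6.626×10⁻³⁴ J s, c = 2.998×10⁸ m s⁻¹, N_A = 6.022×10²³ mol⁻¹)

3.46×10⁻⁶ mol

Photon energy at 389 nm: hc/λ = (6.626×10⁻³⁴)(2.998×10⁸)/(389×10⁻⁹) = 5.107×10⁻¹⁹ J.
Photons incident: 8.18 / 5.107×10⁻¹⁹ = 1.602×10¹⁹, i.e. 1.602×10¹⁹/6.022×10²³ = 2.660×10⁻⁵ mol.
Product: Φ × n_abs = 0.13 × 2.660×10⁻⁵ = 3.458×10⁻⁶ mol.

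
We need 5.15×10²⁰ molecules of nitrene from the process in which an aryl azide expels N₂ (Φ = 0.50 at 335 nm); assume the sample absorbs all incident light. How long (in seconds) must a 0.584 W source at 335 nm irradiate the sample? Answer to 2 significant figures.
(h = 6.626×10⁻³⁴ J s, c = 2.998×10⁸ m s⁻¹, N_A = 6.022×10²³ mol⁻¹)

Product: 5.15×10²⁰ / 6.022×10²³ = 8.552×10⁻⁴ mol.
Photons that must be absorbed: 8.552×10⁻⁴ / 0.50 = 0.001710 mol.
Photon energy: hc/λ = 5.930×10⁻¹⁹ J; per mole, 3.571×10⁵ J mol⁻¹.
Energy required: 0.001710 × 3.571×10⁵ = 610.6 J.
Time: 610.6 J / 0.584 W = 1000 s.

t ≈ 1000 s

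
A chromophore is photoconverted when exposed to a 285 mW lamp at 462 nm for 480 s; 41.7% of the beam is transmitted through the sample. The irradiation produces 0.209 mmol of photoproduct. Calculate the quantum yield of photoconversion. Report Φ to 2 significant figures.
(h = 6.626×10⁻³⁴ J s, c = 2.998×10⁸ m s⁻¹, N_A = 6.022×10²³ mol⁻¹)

Φ = 0.68

Product: 0.209 mmol = 2.09×10⁻⁴ mol.
Photon energy at 462 nm: hc/λ = (6.626×10⁻³⁴)(2.998×10⁸)/(462×10⁻⁹) = 4.300×10⁻¹⁹ J.
Energy delivered: (285 mW)(480 s) = 136.8 J.
Photons incident: 136.8 / 4.300×10⁻¹⁹ = 3.181×10²⁰, i.e. 3.181×10²⁰/6.022×10²³ = 5.282×10⁻⁴ mol.
Fraction absorbed: 1 − 41.7/100 = 0.5830.
Photons absorbed: 0.5830 × 5.282×10⁻⁴ = 3.079×10⁻⁴ mol.
Φ = 2.09×10⁻⁴ mol / 3.079×10⁻⁴ mol photons = 0.68.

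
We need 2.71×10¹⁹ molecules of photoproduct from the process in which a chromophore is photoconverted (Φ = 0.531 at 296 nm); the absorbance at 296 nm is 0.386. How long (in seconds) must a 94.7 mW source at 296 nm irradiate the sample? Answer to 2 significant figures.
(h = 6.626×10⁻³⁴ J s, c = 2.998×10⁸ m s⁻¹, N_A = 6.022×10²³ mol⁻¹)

t ≈ 610 s

Product: 2.71×10¹⁹ / 6.022×10²³ = 4.500×10⁻⁵ mol.
Photons that must be absorbed: 4.500×10⁻⁵ / 0.531 = 8.475×10⁻⁵ mol.
Fraction absorbed: 1 − 10^(−0.386) = 0.5889.
Incident photons needed: 8.475×10⁻⁵ / 0.5889 = 1.439×10⁻⁴ mol.
Photon energy: hc/λ = 6.711×10⁻¹⁹ J; per mole, 4.041×10⁵ J mol⁻¹.
Energy required: 1.439×10⁻⁴ × 4.041×10⁵ = 58.15 J.
Time: 58.15 J / 0.0947 W = 610 s.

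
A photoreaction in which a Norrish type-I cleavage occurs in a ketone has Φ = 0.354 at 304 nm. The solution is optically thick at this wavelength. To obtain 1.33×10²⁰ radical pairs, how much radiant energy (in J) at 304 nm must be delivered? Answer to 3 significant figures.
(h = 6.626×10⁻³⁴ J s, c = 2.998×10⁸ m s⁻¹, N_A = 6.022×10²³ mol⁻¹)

246 J

Product: 1.33×10²⁰ / 6.022×10²³ = 2.209×10⁻⁴ mol.
Photons that must be absorbed: 2.209×10⁻⁴ / 0.354 = 6.240×10⁻⁴ mol.
Photon energy: hc/λ = 6.534×10⁻¹⁹ J; per mole, 3.935×10⁵ J mol⁻¹.
Energy required: 6.240×10⁻⁴ × 3.935×10⁵ = 246 J.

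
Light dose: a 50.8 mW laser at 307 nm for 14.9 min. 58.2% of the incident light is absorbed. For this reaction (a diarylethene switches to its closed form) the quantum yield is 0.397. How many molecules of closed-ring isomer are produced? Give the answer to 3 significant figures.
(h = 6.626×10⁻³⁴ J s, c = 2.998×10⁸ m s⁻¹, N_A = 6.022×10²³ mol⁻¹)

Photon energy at 307 nm: hc/λ = (6.626×10⁻³⁴)(2.998×10⁸)/(307×10⁻⁹) = 6.471×10⁻¹⁹ J.
Energy delivered: (50.8 mW)(894 s) = 45.42 J.
Photons incident: 45.42 / 6.471×10⁻¹⁹ = 7.019×10¹⁹, i.e. 7.019×10¹⁹/6.022×10²³ = 1.166×10⁻⁴ mol.
Photons absorbed: 0.582 × 1.166×10⁻⁴ = 6.786×10⁻⁵ mol.
Product: Φ × n_abs = 0.397 × 6.786×10⁻⁵ = 2.694×10⁻⁵ mol.
As a count: 2.694×10⁻⁵ × 6.022×10²³ = 1.62×10¹⁹.

1.62×10¹⁹ molecules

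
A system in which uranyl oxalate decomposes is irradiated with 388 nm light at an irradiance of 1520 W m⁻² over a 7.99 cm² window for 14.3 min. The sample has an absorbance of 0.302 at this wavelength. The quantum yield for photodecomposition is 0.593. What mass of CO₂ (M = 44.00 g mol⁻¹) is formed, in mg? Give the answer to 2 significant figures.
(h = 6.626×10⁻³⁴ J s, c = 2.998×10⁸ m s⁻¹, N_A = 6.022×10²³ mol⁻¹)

44 mg

Photon energy at 388 nm: hc/λ = (6.626×10⁻³⁴)(2.998×10⁸)/(388×10⁻⁹) = 5.120×10⁻¹⁹ J.
Energy delivered: (1520 W m⁻²)(7.99×10⁻⁴ m²)(858 s) = 1042 J.
Photons incident: 1042 / 5.120×10⁻¹⁹ = 2.035×10²¹, i.e. 2.035×10²¹/6.022×10²³ = 0.003379 mol.
Fraction absorbed: 1 − 10^(−0.302) = 0.5011.
Photons absorbed: 0.5011 × 0.003379 = 0.001693 mol.
Product: Φ × n_abs = 0.593 × 0.001693 = 0.001004 mol.
Mass: 0.001004 × 44.00 = 0.04418 g = 44 mg.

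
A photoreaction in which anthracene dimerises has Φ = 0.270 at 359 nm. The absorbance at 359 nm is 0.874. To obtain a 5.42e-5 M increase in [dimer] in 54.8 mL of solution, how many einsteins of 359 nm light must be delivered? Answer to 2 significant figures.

Product: (5.42e-5 M)(0.0548 L) = 2.970e-6 mol.
Photons that must be absorbed: 2.970e-6 / 0.270 = 1.100e-5 mol.
Fraction absorbed: 1 − 10^(−0.874) = 0.8663.
Incident photons needed: 1.100e-5 / 0.8663 = 1.270e-5 mol.

1.3e-5 einstein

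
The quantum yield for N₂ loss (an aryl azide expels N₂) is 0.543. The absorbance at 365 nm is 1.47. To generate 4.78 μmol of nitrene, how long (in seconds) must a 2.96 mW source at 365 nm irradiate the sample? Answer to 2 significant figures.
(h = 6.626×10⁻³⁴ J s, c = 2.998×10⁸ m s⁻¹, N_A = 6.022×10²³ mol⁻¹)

Product: 4.78 μmol = 4.78×10⁻⁶ mol.
Photons that must be absorbed: 4.78×10⁻⁶ / 0.543 = 8.803×10⁻⁶ mol.
Fraction absorbed: 1 − 10^(−1.47) = 0.9661.
Incident photons needed: 8.803×10⁻⁶ / 0.9661 = 9.112×10⁻⁶ mol.
Photon energy: hc/λ = 5.442×10⁻¹⁹ J; per mole, 3.277×10⁵ J mol⁻¹.
Energy required: 9.112×10⁻⁶ × 3.277×10⁵ = 2.986 J.
Time: 2.986 J / 0.00296 W = 1000 s.

t ≈ 1000 s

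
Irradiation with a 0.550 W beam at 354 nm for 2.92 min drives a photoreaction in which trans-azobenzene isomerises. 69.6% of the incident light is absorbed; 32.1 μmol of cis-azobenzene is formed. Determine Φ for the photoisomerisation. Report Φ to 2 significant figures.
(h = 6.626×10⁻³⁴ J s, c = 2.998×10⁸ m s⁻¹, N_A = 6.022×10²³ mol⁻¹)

Product: 32.1 μmol = 3.21×10⁻⁵ mol.
Photon energy at 354 nm: hc/λ = (6.626×10⁻³⁴)(2.998×10⁸)/(354×10⁻⁹) = 5.612×10⁻¹⁹ J.
Energy delivered: (0.550 W)(175.2 s) = 96.36 J.
Photons incident: 96.36 / 5.612×10⁻¹⁹ = 1.717×10²⁰, i.e. 1.717×10²⁰/6.022×10²³ = 2.851×10⁻⁴ mol.
Photons absorbed: 0.696 × 2.851×10⁻⁴ = 1.984×10⁻⁴ mol.
Φ = 3.21×10⁻⁵ mol / 1.984×10⁻⁴ mol photons = 0.16.

Φ = 0.16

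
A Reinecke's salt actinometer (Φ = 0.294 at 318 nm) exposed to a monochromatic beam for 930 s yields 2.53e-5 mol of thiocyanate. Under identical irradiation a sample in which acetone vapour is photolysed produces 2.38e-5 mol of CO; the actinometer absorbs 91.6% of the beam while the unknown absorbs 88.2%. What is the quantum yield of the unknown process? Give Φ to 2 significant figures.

Φ = 0.29

Photons absorbed by the actinometer: 2.53e-5 / 0.294 = 8.605e-5 mol.
Incident flux: 8.605e-5 / 0.916 = 9.394e-5 einstein.
Absorbed by unknown: 0.882 × 9.394e-5 = 8.286e-5 mol.
Φ(unknown) = 2.38e-5 / 8.286e-5 = 0.29.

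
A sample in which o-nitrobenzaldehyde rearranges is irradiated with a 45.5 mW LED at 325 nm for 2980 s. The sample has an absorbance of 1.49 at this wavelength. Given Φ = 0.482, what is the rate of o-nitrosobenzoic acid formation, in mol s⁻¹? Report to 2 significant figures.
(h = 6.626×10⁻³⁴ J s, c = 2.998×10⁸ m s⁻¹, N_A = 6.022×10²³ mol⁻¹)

5.8×10⁻⁸ mol s⁻¹

Photon energy at 325 nm: hc/λ = (6.626×10⁻³⁴)(2.998×10⁸)/(325×10⁻⁹) = 6.112×10⁻¹⁹ J.
Energy delivered: (45.5 mW)(2980 s) = 135.6 J.
Photons incident: 135.6 / 6.112×10⁻¹⁹ = 2.219×10²⁰, i.e. 2.219×10²⁰/6.022×10²³ = 3.685×10⁻⁴ mol.
Fraction absorbed: 1 − 10^(−1.49) = 0.9676.
Photons absorbed: 0.9676 × 3.685×10⁻⁴ = 3.566×10⁻⁴ mol.
Product formed: 0.482 × 3.566×10⁻⁴ = 1.719×10⁻⁴ mol.
Rate: 1.719×10⁻⁴ / 2980 s = 5.8×10⁻⁸ mol s⁻¹.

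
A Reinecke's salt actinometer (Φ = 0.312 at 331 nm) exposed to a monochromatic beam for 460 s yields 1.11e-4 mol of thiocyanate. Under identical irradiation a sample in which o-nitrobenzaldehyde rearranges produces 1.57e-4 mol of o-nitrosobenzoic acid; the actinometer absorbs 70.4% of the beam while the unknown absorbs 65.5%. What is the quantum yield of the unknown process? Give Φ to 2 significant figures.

Φ = 0.47

Photons absorbed by the actinometer: 1.11e-4 / 0.312 = 3.558e-4 mol.
Incident flux: 3.558e-4 / 0.704 = 5.054e-4 einstein.
Absorbed by unknown: 0.655 × 5.054e-4 = 3.310e-4 mol.
Φ(unknown) = 1.57e-4 / 3.310e-4 = 0.47.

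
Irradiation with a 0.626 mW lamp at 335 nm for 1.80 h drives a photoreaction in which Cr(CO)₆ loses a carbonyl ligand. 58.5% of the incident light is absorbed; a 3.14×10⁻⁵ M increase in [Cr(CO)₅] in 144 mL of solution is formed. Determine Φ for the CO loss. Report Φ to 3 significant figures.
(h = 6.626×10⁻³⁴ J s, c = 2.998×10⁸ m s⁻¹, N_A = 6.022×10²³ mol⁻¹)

Product: (3.14×10⁻⁵ M)(0.144 L) = 4.522×10⁻⁶ mol.
Photon energy at 335 nm: hc/λ = (6.626×10⁻³⁴)(2.998×10⁸)/(335×10⁻⁹) = 5.930×10⁻¹⁹ J.
Energy delivered: (0.626 mW)(6480 s) = 4.056 J.
Photons incident: 4.056 / 5.930×10⁻¹⁹ = 6.840×10¹⁸, i.e. 6.840×10¹⁸/6.022×10²³ = 1.136×10⁻⁵ mol.
Photons absorbed: 0.585 × 1.136×10⁻⁵ = 6.646×10⁻⁶ mol.
Φ = 4.522×10⁻⁶ mol / 6.646×10⁻⁶ mol photons = 0.680.

Φ = 0.680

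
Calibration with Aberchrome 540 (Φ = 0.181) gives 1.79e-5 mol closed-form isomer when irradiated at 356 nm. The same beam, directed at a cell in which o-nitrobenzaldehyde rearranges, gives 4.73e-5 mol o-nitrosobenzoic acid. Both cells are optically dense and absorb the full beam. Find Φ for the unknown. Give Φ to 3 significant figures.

Φ = 0.478

Photons absorbed by the actinometer: 1.79e-5 / 0.181 = 9.890e-5 mol.
Φ(unknown) = 4.73e-5 / 9.890e-5 = 0.478.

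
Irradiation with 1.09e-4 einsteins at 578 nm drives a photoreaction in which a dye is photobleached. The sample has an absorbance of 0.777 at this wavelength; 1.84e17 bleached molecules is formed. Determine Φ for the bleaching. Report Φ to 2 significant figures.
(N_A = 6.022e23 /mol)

Φ = 0.0034

Product: 1.84e17 / 6.022e23 = 3.055e-7 mol.
Fraction absorbed: 1 − 10^(−0.777) = 0.8329.
Photons absorbed: 0.8329 × 1.09e-4 = 9.079e-5 mol.
Φ = 3.055e-7 mol / 9.079e-5 mol photons = 0.0034.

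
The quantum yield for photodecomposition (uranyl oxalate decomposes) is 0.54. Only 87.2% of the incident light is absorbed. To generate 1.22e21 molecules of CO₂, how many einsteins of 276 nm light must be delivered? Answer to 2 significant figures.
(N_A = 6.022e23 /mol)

Product: 1.22e21 / 6.022e23 = 0.002026 mol.
Photons that must be absorbed: 0.002026 / 0.54 = 0.003752 mol.
Incident photons needed: 0.003752 / 0.872 = 0.004303 mol.

0.0043 einstein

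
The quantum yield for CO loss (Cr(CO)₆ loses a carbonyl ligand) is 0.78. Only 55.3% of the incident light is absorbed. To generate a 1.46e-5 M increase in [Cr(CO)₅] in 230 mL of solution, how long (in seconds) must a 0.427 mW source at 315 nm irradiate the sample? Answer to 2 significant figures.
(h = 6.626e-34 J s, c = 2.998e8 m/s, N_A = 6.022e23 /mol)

Product: (1.46e-5 M)(0.23 L) = 3.358e-6 mol.
Photons that must be absorbed: 3.358e-6 / 0.78 = 4.305e-6 mol.
Incident photons needed: 4.305e-6 / 0.553 = 7.785e-6 mol.
Photon energy: hc/λ = 6.306e-19 J; per mole, 3.797e5 J mol⁻¹.
Energy required: 7.785e-6 × 3.797e5 = 2.956 J.
Time: 2.956 J / 0.000427 W = 6900 s.

t ≈ 6900 s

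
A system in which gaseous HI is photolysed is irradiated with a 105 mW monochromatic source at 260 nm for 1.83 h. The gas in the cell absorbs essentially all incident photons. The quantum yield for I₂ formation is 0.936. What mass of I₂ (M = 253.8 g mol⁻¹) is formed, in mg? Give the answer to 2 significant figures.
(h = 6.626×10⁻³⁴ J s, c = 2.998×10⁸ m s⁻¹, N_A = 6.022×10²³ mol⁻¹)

360 mg

Photon energy at 260 nm: hc/λ = (6.626×10⁻³⁴)(2.998×10⁸)/(260×10⁻⁹) = 7.640×10⁻¹⁹ J.
Energy delivered: (105 mW)(6588 s) = 691.7 J.
Photons incident: 691.7 / 7.640×10⁻¹⁹ = 9.054×10²⁰, i.e. 9.054×10²⁰/6.022×10²³ = 0.001503 mol.
Product: Φ × n_abs = 0.936 × 0.001503 = 0.001407 mol.
Mass: 0.001407 × 253.8 = 0.3571 g = 360 mg.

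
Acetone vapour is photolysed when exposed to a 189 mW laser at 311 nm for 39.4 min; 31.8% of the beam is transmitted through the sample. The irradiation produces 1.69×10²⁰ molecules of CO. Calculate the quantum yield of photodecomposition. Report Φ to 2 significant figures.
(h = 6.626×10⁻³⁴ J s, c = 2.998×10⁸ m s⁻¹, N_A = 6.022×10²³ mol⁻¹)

Φ = 0.35

Product: 1.69×10²⁰ / 6.022×10²³ = 2.806×10⁻⁴ mol.
Photon energy at 311 nm: hc/λ = (6.626×10⁻³⁴)(2.998×10⁸)/(311×10⁻⁹) = 6.387×10⁻¹⁹ J.
Energy delivered: (189 mW)(2364 s) = 446.8 J.
Photons incident: 446.8 / 6.387×10⁻¹⁹ = 6.995×10²⁰, i.e. 6.995×10²⁰/6.022×10²³ = 0.001162 mol.
Fraction absorbed: 1 − 31.8/100 = 0.6820.
Photons absorbed: 0.6820 × 0.001162 = 7.925×10⁻⁴ mol.
Φ = 2.806×10⁻⁴ mol / 7.925×10⁻⁴ mol photons = 0.35.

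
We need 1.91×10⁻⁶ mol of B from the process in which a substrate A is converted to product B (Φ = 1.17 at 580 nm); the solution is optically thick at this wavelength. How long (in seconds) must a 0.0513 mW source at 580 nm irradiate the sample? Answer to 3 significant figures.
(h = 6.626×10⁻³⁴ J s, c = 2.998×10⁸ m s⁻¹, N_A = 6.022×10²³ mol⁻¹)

Photons that must be absorbed: 1.91×10⁻⁶ / 1.17 = 1.632×10⁻⁶ mol.
Photon energy: hc/λ = 3.425×10⁻¹⁹ J; per mole, 2.063×10⁵ J mol⁻¹.
Energy required: 1.632×10⁻⁶ × 2.063×10⁵ = 0.3367 J.
Time: 0.3367 J / 5.13e-05 W = 6560 s.

t ≈ 6560 s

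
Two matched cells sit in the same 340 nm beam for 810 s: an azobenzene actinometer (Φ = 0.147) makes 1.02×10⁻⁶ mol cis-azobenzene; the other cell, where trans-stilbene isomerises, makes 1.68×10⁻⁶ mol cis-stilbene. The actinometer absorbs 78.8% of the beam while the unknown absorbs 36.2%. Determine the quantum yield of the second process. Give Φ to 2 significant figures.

Φ = 0.53

Photons absorbed by the actinometer: 1.02×10⁻⁶ / 0.147 = 6.939×10⁻⁶ mol.
Incident flux: 6.939×10⁻⁶ / 0.788 = 8.806×10⁻⁶ einstein.
Absorbed by unknown: 0.362 × 8.806×10⁻⁶ = 3.188×10⁻⁶ mol.
Φ(unknown) = 1.68×10⁻⁶ / 3.188×10⁻⁶ = 0.53.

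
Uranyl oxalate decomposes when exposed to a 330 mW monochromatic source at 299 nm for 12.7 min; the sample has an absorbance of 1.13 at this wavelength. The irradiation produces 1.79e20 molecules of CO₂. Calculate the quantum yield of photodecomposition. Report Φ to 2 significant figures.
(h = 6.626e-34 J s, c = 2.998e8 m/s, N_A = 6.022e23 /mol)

Product: 1.79e20 / 6.022e23 = 2.972e-4 mol.
Photon energy at 299 nm: hc/λ = (6.626e-34)(2.998e8)/(299e-9) = 6.644e-19 J.
Energy delivered: (330 mW)(762 s) = 251.5 J.
Photons incident: 251.5 / 6.644e-19 = 3.785e20, i.e. 3.785e20/6.022e23 = 6.285e-4 mol.
Fraction absorbed: 1 − 10^(−1.13) = 0.9259.
Photons absorbed: 0.9259 × 6.285e-4 = 5.819e-4 mol.
Φ = 2.972e-4 mol / 5.819e-4 mol photons = 0.51.

Φ = 0.51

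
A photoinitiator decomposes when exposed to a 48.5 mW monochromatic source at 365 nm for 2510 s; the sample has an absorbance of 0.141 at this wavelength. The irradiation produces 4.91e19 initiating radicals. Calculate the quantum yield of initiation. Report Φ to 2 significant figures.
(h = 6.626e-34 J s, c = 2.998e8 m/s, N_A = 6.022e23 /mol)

Φ = 0.79

Product: 4.91e19 / 6.022e23 = 8.153e-5 mol.
Photon energy at 365 nm: hc/λ = (6.626e-34)(2.998e8)/(365e-9) = 5.442e-19 J.
Energy delivered: (48.5 mW)(2510 s) = 121.7 J.
Photons incident: 121.7 / 5.442e-19 = 2.236e20, i.e. 2.236e20/6.022e23 = 3.713e-4 mol.
Fraction absorbed: 1 − 10^(−0.141) = 0.2772.
Photons absorbed: 0.2772 × 3.713e-4 = 1.029e-4 mol.
Φ = 8.153e-5 mol / 1.029e-4 mol photons = 0.79.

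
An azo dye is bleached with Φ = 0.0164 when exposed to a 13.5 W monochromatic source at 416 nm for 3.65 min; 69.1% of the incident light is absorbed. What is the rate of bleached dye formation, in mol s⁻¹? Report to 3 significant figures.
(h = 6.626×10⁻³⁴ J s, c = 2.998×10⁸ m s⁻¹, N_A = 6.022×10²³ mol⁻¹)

5.32×10⁻⁷ mol s⁻¹

Photon energy at 416 nm: hc/λ = (6.626×10⁻³⁴)(2.998×10⁸)/(416×10⁻⁹) = 4.775×10⁻¹⁹ J.
Energy delivered: (13.5 W)(219 s) = 2957 J.
Photons incident: 2957 / 4.775×10⁻¹⁹ = 6.193×10²¹, i.e. 6.193×10²¹/6.022×10²³ = 0.01028 mol.
Photons absorbed: 0.691 × 0.01028 = 0.007103 mol.
Product formed: 0.0164 × 0.007103 = 1.165×10⁻⁴ mol.
Rate: 1.165×10⁻⁴ / 219 s = 5.32×10⁻⁷ mol s⁻¹.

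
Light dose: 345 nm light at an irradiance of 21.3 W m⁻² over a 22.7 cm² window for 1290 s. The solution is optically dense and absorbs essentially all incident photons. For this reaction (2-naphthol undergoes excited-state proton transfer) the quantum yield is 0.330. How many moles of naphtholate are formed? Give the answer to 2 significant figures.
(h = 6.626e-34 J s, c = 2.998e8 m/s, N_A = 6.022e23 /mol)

5.9e-5 mol

Photon energy at 345 nm: hc/λ = (6.626e-34)(2.998e8)/(345e-9) = 5.758e-19 J.
Energy delivered: (21.3 W m⁻²)(22.7e-4 m²)(1290 s) = 62.37 J.
Photons incident: 62.37 / 5.758e-19 = 1.083e20, i.e. 1.083e20/6.022e23 = 1.798e-4 mol.
Product: Φ × n_abs = 0.330 × 1.798e-4 = 5.933e-5 mol.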